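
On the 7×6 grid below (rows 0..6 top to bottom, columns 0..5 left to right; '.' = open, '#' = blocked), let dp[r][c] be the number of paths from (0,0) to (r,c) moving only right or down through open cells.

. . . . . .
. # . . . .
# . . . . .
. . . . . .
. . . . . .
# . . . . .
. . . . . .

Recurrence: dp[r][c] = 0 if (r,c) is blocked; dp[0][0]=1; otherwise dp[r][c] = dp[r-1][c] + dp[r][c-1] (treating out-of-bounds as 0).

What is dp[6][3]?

r\c   0   1   2   3   4   5
  0   1   1   1   1   1   1
  1   1   0   1   2   3   4
  2   0   0   1   3   6  10
  3   0   0   1   4  10  20
  4   0   0   1   5  15  35
  5   0   0   1   6  21  56
  6   0   0   1   7  28  84

7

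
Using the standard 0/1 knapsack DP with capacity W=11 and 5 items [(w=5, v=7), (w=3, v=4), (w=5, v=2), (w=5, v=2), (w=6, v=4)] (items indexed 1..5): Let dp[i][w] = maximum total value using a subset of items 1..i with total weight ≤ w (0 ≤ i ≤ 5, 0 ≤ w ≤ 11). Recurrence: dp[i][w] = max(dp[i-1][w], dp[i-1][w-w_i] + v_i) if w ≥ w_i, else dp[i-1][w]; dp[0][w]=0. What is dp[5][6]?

7

i\w   0   1   2   3   4   5   6   7   8   9  10  11
  0   0   0   0   0   0   0   0   0   0   0   0   0
  1   0   0   0   0   0   7   7   7   7   7   7   7
  2   0   0   0   4   4   7   7   7  11  11  11  11
  3   0   0   0   4   4   7   7   7  11  11  11  11
  4   0   0   0   4   4   7   7   7  11  11  11  11
  5   0   0   0   4   4   7   7   7  11  11  11  11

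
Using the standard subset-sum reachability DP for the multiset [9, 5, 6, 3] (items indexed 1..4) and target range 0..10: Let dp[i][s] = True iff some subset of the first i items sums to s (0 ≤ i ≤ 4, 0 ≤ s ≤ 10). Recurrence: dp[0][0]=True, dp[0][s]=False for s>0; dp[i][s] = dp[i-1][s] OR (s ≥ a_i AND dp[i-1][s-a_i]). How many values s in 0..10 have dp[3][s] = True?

i\s   0   1   2   3   4   5   6   7   8   9  10
  0   T   F   F   F   F   F   F   F   F   F   F
  1   T   F   F   F   F   F   F   F   F   T   F
  2   T   F   F   F   F   T   F   F   F   T   F
  3   T   F   F   F   F   T   T   F   F   T   F
  4   T   F   F   T   F   T   T   F   T   T   F

4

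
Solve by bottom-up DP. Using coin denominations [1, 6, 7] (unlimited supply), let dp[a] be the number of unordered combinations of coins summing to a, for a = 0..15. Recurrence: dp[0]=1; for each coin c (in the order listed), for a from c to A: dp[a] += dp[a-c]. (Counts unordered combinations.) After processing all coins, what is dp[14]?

6

after  coin     0     1     2     3     4     5     6     7     8     9    10    11    12    13    14    15
          1     1     1     1     1     1     1     1     1     1     1     1     1     1     1     1     1
          6     1     1     1     1     1     1     2     2     2     2     2     2     3     3     3     3
          7     1     1     1     1     1     1     2     3     3     3     3     3     4     5     6     6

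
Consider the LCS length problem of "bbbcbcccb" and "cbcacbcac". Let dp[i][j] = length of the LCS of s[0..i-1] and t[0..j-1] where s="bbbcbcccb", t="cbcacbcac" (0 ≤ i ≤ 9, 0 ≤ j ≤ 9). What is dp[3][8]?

2

   ''  c  b  c  a  c  b  c  a  c
''  0  0  0  0  0  0  0  0  0  0
 b  0  0  1  1  1  1  1  1  1  1
 b  0  0  1  1  1  1  2  2  2  2
 b  0  0  1  1  1  1  2  2  2  2
 c  0  1  1  2  2  2  2  3  3  3
 b  0  1  2  2  2  2  3  3  3  3
 c  0  1  2  3  3  3  3  4  4  4
 c  0  1  2  3  3  4  4  4  4  5
 c  0  1  2  3  3  4  4  5  5  5
 b  0  1  2  3  3  4  5  5  5  5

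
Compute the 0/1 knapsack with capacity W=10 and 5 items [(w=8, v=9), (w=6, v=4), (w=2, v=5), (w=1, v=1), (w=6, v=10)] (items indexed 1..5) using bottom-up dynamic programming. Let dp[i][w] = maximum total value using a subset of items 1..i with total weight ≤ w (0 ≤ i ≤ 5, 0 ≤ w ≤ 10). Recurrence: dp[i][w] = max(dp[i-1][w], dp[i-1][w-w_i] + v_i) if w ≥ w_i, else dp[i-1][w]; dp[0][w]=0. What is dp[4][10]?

14

i\w   0   1   2   3   4   5   6   7   8   9  10
  0   0   0   0   0   0   0   0   0   0   0   0
  1   0   0   0   0   0   0   0   0   9   9   9
  2   0   0   0   0   0   0   4   4   9   9   9
  3   0   0   5   5   5   5   5   5   9   9  14
  4   0   1   5   6   6   6   6   6   9  10  14
  5   0   1   5   6   6   6  10  11  15  16  16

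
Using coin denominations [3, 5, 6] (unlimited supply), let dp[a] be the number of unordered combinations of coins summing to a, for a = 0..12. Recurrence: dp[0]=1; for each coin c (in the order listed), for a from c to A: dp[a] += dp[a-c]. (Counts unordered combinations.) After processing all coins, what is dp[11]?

2

after  coin     0     1     2     3     4     5     6     7     8     9    10    11    12
          3     1     0     0     1     0     0     1     0     0     1     0     0     1
          5     1     0     0     1     0     1     1     0     1     1     1     1     1
          6     1     0     0     1     0     1     2     0     1     2     1     2     3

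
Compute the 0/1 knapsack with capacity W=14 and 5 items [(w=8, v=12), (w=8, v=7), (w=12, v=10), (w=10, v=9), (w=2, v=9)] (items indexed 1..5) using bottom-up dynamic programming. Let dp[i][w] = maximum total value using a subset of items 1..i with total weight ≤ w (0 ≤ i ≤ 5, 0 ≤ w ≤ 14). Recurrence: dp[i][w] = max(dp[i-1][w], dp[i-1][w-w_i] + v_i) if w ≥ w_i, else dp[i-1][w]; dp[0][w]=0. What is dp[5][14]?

i\w   0   1   2   3   4   5   6   7   8   9  10  11  12  13  14
  0   0   0   0   0   0   0   0   0   0   0   0   0   0   0   0
  1   0   0   0   0   0   0   0   0  12  12  12  12  12  12  12
  2   0   0   0   0   0   0   0   0  12  12  12  12  12  12  12
  3   0   0   0   0   0   0   0   0  12  12  12  12  12  12  12
  4   0   0   0   0   0   0   0   0  12  12  12  12  12  12  12
  5   0   0   9   9   9   9   9   9  12  12  21  21  21  21  21

21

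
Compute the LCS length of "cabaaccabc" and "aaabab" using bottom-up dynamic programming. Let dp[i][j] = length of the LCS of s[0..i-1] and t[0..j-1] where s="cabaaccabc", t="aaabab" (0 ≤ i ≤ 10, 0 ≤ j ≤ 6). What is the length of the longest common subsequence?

   ''  a  a  a  b  a  b
''  0  0  0  0  0  0  0
 c  0  0  0  0  0  0  0
 a  0  1  1  1  1  1  1
 b  0  1  1  1  2  2  2
 a  0  1  2  2  2  3  3
 a  0  1  2  3  3  3  3
 c  0  1  2  3  3  3  3
 c  0  1  2  3  3  3  3
 a  0  1  2  3  3  4  4
 b  0  1  2  3  4  4  5
 c  0  1  2  3  4  4  5

5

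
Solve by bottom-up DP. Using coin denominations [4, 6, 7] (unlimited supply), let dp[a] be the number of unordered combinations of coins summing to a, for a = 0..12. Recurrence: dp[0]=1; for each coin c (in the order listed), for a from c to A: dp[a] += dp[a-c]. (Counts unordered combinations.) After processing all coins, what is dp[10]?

1

after  coin     0     1     2     3     4     5     6     7     8     9    10    11    12
          4     1     0     0     0     1     0     0     0     1     0     0     0     1
          6     1     0     0     0     1     0     1     0     1     0     1     0     2
          7     1     0     0     0     1     0     1     1     1     0     1     1     2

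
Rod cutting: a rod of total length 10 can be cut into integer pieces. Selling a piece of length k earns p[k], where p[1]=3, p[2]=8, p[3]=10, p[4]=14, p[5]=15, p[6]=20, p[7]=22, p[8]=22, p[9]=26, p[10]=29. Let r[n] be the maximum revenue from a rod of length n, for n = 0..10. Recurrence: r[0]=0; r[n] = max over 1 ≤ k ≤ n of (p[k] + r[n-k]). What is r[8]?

32

   n    0    1    2    3    4    5    6    7    8    9   10
r[n]    0    3    8   11   16   19   24   27   32   35   40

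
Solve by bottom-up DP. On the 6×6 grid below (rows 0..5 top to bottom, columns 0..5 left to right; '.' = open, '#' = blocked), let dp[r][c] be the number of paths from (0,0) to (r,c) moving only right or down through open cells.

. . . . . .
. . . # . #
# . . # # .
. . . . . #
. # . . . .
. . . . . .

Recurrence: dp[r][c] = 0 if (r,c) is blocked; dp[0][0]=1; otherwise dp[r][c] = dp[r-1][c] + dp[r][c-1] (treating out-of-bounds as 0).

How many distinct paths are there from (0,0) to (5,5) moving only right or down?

63

r\c   0   1   2   3   4   5
  0   1   1   1   1   1   1
  1   1   2   3   0   1   0
  2   0   2   5   0   0   0
  3   0   2   7   7   7   0
  4   0   0   7  14  21  21
  5   0   0   7  21  42  63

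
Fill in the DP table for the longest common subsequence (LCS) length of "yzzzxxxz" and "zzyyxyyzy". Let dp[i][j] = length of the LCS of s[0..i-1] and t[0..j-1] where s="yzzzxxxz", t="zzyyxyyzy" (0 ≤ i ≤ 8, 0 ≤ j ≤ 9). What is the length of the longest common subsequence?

   ''  z  z  y  y  x  y  y  z  y
''  0  0  0  0  0  0  0  0  0  0
 y  0  0  0  1  1  1  1  1  1  1
 z  0  1  1  1  1  1  1  1  2  2
 z  0  1  2  2  2  2  2  2  2  2
 z  0  1  2  2  2  2  2  2  3  3
 x  0  1  2  2  2  3  3  3  3  3
 x  0  1  2  2  2  3  3  3  3  3
 x  0  1  2  2  2  3  3  3  3  3
 z  0  1  2  2  2  3  3  3  4  4

4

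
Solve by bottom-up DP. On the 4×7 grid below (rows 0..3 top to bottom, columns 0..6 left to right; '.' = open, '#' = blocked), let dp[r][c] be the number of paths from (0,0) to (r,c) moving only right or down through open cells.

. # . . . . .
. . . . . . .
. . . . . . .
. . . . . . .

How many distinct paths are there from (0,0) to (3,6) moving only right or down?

28

r\c   0   1   2   3   4   5   6
  0   1   0   0   0   0   0   0
  1   1   1   1   1   1   1   1
  2   1   2   3   4   5   6   7
  3   1   3   6  10  15  21  28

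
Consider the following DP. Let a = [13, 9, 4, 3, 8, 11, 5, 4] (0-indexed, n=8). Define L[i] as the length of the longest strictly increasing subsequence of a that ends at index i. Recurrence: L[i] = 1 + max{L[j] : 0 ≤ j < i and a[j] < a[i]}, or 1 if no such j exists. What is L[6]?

   i    0    1    2    3    4    5    6    7
a[i]   13    9    4    3    8   11    5    4
L[i]    1    1    1    1    2    3    2    2

2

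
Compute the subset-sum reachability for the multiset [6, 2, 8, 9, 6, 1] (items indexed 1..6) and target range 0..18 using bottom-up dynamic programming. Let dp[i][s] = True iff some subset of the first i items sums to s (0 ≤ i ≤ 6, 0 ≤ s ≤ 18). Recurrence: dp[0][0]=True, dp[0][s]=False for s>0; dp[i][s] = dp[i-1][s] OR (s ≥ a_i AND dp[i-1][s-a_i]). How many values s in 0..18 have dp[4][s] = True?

11

i\s   0   1   2   3   4   5   6   7   8   9  10  11  12  13  14  15  16  17  18
  0   T   F   F   F   F   F   F   F   F   F   F   F   F   F   F   F   F   F   F
  1   T   F   F   F   F   F   T   F   F   F   F   F   F   F   F   F   F   F   F
  2   T   F   T   F   F   F   T   F   T   F   F   F   F   F   F   F   F   F   F
  3   T   F   T   F   F   F   T   F   T   F   T   F   F   F   T   F   T   F   F
  4   T   F   T   F   F   F   T   F   T   T   T   T   F   F   T   T   T   T   F
  5   T   F   T   F   F   F   T   F   T   T   T   T   T   F   T   T   T   T   F
  6   T   T   T   T   F   F   T   T   T   T   T   T   T   T   T   T   T   T   T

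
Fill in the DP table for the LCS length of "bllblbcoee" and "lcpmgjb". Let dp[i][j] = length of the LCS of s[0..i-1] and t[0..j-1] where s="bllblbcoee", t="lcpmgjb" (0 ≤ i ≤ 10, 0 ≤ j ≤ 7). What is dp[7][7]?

   ''  l  c  p  m  g  j  b
''  0  0  0  0  0  0  0  0
 b  0  0  0  0  0  0  0  1
 l  0  1  1  1  1  1  1  1
 l  0  1  1  1  1  1  1  1
 b  0  1  1  1  1  1  1  2
 l  0  1  1  1  1  1  1  2
 b  0  1  1  1  1  1  1  2
 c  0  1  2  2  2  2  2  2
 o  0  1  2  2  2  2  2  2
 e  0  1  2  2  2  2  2  2
 e  0  1  2  2  2  2  2  2

2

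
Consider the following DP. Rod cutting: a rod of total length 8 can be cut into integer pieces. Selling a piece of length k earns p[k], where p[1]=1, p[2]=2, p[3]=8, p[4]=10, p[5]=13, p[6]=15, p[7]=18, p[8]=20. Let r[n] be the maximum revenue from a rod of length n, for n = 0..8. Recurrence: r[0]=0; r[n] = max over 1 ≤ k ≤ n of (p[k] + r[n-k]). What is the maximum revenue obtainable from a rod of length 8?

21

   n    0    1    2    3    4    5    6    7    8
r[n]    0    1    2    8   10   13   16   18   21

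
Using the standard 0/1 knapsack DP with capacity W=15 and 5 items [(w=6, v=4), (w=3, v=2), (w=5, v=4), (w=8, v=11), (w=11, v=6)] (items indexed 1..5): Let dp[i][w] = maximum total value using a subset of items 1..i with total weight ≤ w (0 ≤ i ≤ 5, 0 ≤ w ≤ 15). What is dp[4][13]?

15

i\w   0   1   2   3   4   5   6   7   8   9  10  11  12  13  14  15
  0   0   0   0   0   0   0   0   0   0   0   0   0   0   0   0   0
  1   0   0   0   0   0   0   4   4   4   4   4   4   4   4   4   4
  2   0   0   0   2   2   2   4   4   4   6   6   6   6   6   6   6
  3   0   0   0   2   2   4   4   4   6   6   6   8   8   8  10  10
  4   0   0   0   2   2   4   4   4  11  11  11  13  13  15  15  15
  5   0   0   0   2   2   4   4   4  11  11  11  13  13  15  15  15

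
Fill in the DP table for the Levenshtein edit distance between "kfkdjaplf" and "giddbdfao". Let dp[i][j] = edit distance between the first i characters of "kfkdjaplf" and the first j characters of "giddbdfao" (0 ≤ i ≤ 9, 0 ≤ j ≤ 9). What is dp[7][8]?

7

   ''  g  i  d  d  b  d  f  a  o
''  0  1  2  3  4  5  6  7  8  9
 k  1  1  2  3  4  5  6  7  8  9
 f  2  2  2  3  4  5  6  6  7  8
 k  3  3  3  3  4  5  6  7  7  8
 d  4  4  4  3  3  4  5  6  7  8
 j  5  5  5  4  4  4  5  6  7  8
 a  6  6  6  5  5  5  5  6  6  7
 p  7  7  7  6  6  6  6  6  7  7
 l  8  8  8  7  7  7  7  7  7  8
 f  9  9  9  8  8  8  8  7  8  8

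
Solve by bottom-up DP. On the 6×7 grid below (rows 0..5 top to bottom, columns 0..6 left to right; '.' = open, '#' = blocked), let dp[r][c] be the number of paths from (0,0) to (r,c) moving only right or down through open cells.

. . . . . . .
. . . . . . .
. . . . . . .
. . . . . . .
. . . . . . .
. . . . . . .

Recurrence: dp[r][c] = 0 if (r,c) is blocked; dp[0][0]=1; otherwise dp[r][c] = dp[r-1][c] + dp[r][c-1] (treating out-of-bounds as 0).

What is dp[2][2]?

6

r\c   0   1   2   3   4   5   6
  0   1   1   1   1   1   1   1
  1   1   2   3   4   5   6   7
  2   1   3   6  10  15  21  28
  3   1   4  10  20  35  56  84
  4   1   5  15  35  70 126 210
  5   1   6  21  56 126 252 462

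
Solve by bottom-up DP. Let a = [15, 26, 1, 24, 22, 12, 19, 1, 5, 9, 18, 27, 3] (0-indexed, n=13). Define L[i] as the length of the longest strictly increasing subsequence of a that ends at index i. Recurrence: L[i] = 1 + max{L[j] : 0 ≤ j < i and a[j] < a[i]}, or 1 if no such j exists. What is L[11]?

   i    0    1    2    3    4    5    6    7    8    9   10   11   12
a[i]   15   26    1   24   22   12   19    1    5    9   18   27    3
L[i]    1    2    1    2    2    2    3    1    2    3    4    5    2

5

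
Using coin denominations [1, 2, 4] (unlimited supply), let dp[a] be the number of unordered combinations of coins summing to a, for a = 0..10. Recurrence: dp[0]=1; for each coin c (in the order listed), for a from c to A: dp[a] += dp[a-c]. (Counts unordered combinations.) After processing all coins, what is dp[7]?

after  coin     0     1     2     3     4     5     6     7     8     9    10
          1     1     1     1     1     1     1     1     1     1     1     1
          2     1     1     2     2     3     3     4     4     5     5     6
          4     1     1     2     2     4     4     6     6     9     9    12

6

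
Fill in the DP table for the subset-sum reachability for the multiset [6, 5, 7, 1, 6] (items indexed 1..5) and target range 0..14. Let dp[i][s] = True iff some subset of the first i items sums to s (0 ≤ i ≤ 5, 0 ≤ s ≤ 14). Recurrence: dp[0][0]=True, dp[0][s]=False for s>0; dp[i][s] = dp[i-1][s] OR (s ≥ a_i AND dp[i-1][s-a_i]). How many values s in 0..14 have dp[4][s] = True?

i\s   0   1   2   3   4   5   6   7   8   9  10  11  12  13  14
  0   T   F   F   F   F   F   F   F   F   F   F   F   F   F   F
  1   T   F   F   F   F   F   T   F   F   F   F   F   F   F   F
  2   T   F   F   F   F   T   T   F   F   F   F   T   F   F   F
  3   T   F   F   F   F   T   T   T   F   F   F   T   T   T   F
  4   T   T   F   F   F   T   T   T   T   F   F   T   T   T   T
  5   T   T   F   F   F   T   T   T   T   F   F   T   T   T   T

10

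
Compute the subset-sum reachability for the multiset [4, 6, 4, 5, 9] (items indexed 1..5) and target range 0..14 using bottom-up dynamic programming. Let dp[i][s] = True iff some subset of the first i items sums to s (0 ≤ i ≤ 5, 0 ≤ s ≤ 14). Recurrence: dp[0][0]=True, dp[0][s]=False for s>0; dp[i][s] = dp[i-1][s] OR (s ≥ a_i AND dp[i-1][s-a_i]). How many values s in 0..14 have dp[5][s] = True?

10

i\s   0   1   2   3   4   5   6   7   8   9  10  11  12  13  14
  0   T   F   F   F   F   F   F   F   F   F   F   F   F   F   F
  1   T   F   F   F   T   F   F   F   F   F   F   F   F   F   F
  2   T   F   F   F   T   F   T   F   F   F   T   F   F   F   F
  3   T   F   F   F   T   F   T   F   T   F   T   F   F   F   T
  4   T   F   F   F   T   T   T   F   T   T   T   T   F   T   T
  5   T   F   F   F   T   T   T   F   T   T   T   T   F   T   T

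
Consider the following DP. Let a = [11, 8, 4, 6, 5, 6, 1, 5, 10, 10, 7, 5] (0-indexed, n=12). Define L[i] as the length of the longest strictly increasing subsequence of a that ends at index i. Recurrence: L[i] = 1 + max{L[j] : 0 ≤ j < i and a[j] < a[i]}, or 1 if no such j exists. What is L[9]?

   i    0    1    2    3    4    5    6    7    8    9   10   11
a[i]   11    8    4    6    5    6    1    5   10   10    7    5
L[i]    1    1    1    2    2    3    1    2    4    4    4    2

4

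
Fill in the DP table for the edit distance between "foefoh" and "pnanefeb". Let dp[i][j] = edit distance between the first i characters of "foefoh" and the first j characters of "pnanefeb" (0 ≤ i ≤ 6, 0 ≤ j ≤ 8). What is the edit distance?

6

   ''  p  n  a  n  e  f  e  b
''  0  1  2  3  4  5  6  7  8
 f  1  1  2  3  4  5  5  6  7
 o  2  2  2  3  4  5  6  6  7
 e  3  3  3  3  4  4  5  6  7
 f  4  4  4  4  4  5  4  5  6
 o  5  5  5  5  5  5  5  5  6
 h  6  6  6  6  6  6  6  6  6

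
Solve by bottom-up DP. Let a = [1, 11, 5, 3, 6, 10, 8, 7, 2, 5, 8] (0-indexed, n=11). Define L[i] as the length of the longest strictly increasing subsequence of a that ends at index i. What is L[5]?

4

   i    0    1    2    3    4    5    6    7    8    9   10
a[i]    1   11    5    3    6   10    8    7    2    5    8
L[i]    1    2    2    2    3    4    4    4    2    3    5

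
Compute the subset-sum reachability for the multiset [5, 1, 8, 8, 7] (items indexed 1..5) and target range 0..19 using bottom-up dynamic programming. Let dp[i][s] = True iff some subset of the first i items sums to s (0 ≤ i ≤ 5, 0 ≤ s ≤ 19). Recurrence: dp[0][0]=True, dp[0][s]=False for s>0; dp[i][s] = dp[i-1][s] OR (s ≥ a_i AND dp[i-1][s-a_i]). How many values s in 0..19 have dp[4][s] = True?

10

i\s   0   1   2   3   4   5   6   7   8   9  10  11  12  13  14  15  16  17  18  19
  0   T   F   F   F   F   F   F   F   F   F   F   F   F   F   F   F   F   F   F   F
  1   T   F   F   F   F   T   F   F   F   F   F   F   F   F   F   F   F   F   F   F
  2   T   T   F   F   F   T   T   F   F   F   F   F   F   F   F   F   F   F   F   F
  3   T   T   F   F   F   T   T   F   T   T   F   F   F   T   T   F   F   F   F   F
  4   T   T   F   F   F   T   T   F   T   T   F   F   F   T   T   F   T   T   F   F
  5   T   T   F   F   F   T   T   T   T   T   F   F   T   T   T   T   T   T   F   F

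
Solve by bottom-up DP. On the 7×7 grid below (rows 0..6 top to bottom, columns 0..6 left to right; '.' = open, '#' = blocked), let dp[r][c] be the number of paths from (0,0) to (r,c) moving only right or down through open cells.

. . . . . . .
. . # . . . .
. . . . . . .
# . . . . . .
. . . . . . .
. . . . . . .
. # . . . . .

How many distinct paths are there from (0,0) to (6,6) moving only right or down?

459

r\c   0   1   2   3   4   5   6
  0   1   1   1   1   1   1   1
  1   1   2   0   1   2   3   4
  2   1   3   3   4   6   9  13
  3   0   3   6  10  16  25  38
  4   0   3   9  19  35  60  98
  5   0   3  12  31  66 126 224
  6   0   0  12  43 109 235 459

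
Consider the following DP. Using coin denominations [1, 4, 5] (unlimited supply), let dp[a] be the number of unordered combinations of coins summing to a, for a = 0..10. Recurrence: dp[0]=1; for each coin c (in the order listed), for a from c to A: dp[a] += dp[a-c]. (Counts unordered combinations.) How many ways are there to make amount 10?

after  coin     0     1     2     3     4     5     6     7     8     9    10
          1     1     1     1     1     1     1     1     1     1     1     1
          4     1     1     1     1     2     2     2     2     3     3     3
          5     1     1     1     1     2     3     3     3     4     5     6

6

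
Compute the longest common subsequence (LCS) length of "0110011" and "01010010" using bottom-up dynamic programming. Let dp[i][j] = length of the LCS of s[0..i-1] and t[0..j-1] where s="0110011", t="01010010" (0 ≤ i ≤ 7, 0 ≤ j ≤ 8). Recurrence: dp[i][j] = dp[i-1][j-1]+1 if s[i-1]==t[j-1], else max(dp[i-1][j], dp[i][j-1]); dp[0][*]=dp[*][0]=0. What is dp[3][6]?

   ''  0  1  0  1  0  0  1  0
''  0  0  0  0  0  0  0  0  0
 0  0  1  1  1  1  1  1  1  1
 1  0  1  2  2  2  2  2  2  2
 1  0  1  2  2  3  3  3  3  3
 0  0  1  2  3  3  4  4  4  4
 0  0  1  2  3  3  4  5  5  5
 1  0  1  2  3  4  4  5  6  6
 1  0  1  2  3  4  4  5  6  6

3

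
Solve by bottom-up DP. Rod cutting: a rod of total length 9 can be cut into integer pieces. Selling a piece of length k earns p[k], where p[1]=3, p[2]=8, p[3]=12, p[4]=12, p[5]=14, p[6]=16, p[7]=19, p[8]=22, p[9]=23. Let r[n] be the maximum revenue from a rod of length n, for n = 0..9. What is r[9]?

   n    0    1    2    3    4    5    6    7    8    9
r[n]    0    3    8   12   16   20   24   28   32   36

36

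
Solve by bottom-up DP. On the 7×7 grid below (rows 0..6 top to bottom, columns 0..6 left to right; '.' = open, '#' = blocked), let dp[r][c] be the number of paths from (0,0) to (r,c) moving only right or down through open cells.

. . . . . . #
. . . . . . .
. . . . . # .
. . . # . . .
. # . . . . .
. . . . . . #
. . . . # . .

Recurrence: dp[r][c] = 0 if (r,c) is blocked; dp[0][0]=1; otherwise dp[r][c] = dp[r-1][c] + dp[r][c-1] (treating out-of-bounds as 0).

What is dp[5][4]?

46

r\c   0   1   2   3   4   5   6
  0   1   1   1   1   1   1   0
  1   1   2   3   4   5   6   6
  2   1   3   6  10  15   0   6
  3   1   4  10   0  15  15  21
  4   1   0  10  10  25  40  61
  5   1   1  11  21  46  86   0
  6   1   2  13  34   0  86  86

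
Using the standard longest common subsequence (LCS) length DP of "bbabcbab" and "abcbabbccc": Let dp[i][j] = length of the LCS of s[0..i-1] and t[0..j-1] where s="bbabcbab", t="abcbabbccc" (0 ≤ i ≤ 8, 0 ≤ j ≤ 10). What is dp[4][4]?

   ''  a  b  c  b  a  b  b  c  c  c
''  0  0  0  0  0  0  0  0  0  0  0
 b  0  0  1  1  1  1  1  1  1  1  1
 b  0  0  1  1  2  2  2  2  2  2  2
 a  0  1  1  1  2  3  3  3  3  3  3
 b  0  1  2  2  2  3  4  4  4  4  4
 c  0  1  2  3  3  3  4  4  5  5  5
 b  0  1  2  3  4  4  4  5  5  5  5
 a  0  1  2  3  4  5  5  5  5  5  5
 b  0  1  2  3  4  5  6  6  6  6  6

2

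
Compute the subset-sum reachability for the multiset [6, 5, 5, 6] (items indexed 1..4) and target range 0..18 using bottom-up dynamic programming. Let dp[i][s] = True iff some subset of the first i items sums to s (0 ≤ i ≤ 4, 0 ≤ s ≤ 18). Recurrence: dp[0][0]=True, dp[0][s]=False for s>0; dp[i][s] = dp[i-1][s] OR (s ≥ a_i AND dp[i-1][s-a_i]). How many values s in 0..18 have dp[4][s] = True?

i\s   0   1   2   3   4   5   6   7   8   9  10  11  12  13  14  15  16  17  18
  0   T   F   F   F   F   F   F   F   F   F   F   F   F   F   F   F   F   F   F
  1   T   F   F   F   F   F   T   F   F   F   F   F   F   F   F   F   F   F   F
  2   T   F   F   F   F   T   T   F   F   F   F   T   F   F   F   F   F   F   F
  3   T   F   F   F   F   T   T   F   F   F   T   T   F   F   F   F   T   F   F
  4   T   F   F   F   F   T   T   F   F   F   T   T   T   F   F   F   T   T   F

8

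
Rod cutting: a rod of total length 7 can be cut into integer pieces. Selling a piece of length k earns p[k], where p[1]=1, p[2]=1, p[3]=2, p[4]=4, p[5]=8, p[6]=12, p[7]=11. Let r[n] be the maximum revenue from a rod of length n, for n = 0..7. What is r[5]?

8

   n    0    1    2    3    4    5    6    7
r[n]    0    1    2    3    4    8   12   13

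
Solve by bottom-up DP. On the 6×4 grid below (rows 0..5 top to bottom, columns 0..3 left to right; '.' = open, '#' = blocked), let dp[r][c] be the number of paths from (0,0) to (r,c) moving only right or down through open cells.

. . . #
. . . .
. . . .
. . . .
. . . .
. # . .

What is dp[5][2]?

r\c   0   1   2   3
  0   1   1   1   0
  1   1   2   3   3
  2   1   3   6   9
  3   1   4  10  19
  4   1   5  15  34
  5   1   0  15  49

15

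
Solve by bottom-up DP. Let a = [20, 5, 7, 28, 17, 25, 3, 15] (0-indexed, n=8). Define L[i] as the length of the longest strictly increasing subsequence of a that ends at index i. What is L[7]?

3

   i    0    1    2    3    4    5    6    7
a[i]   20    5    7   28   17   25    3   15
L[i]    1    1    2    3    3    4    1    3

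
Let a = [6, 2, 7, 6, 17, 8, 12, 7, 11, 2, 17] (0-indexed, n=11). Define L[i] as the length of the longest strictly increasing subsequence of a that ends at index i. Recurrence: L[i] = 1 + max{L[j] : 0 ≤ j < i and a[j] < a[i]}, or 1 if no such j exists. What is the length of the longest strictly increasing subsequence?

5

   i    0    1    2    3    4    5    6    7    8    9   10
a[i]    6    2    7    6   17    8   12    7   11    2   17
L[i]    1    1    2    2    3    3    4    3    4    1    5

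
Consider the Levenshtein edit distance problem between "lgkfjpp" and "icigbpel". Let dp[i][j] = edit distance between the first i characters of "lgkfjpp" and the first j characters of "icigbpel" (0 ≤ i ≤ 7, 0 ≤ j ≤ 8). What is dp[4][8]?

   ''  i  c  i  g  b  p  e  l
''  0  1  2  3  4  5  6  7  8
 l  1  1  2  3  4  5  6  7  7
 g  2  2  2  3  3  4  5  6  7
 k  3  3  3  3  4  4  5  6  7
 f  4  4  4  4  4  5  5  6  7
 j  5  5  5  5  5  5  6  6  7
 p  6  6  6  6  6  6  5  6  7
 p  7  7  7  7  7  7  6  6  7

7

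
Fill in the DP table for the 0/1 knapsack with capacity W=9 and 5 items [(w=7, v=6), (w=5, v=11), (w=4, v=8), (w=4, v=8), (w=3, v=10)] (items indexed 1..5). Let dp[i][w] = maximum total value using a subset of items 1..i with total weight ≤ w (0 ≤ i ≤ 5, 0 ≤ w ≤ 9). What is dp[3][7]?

i\w   0   1   2   3   4   5   6   7   8   9
  0   0   0   0   0   0   0   0   0   0   0
  1   0   0   0   0   0   0   0   6   6   6
  2   0   0   0   0   0  11  11  11  11  11
  3   0   0   0   0   8  11  11  11  11  19
  4   0   0   0   0   8  11  11  11  16  19
  5   0   0   0  10  10  11  11  18  21  21

11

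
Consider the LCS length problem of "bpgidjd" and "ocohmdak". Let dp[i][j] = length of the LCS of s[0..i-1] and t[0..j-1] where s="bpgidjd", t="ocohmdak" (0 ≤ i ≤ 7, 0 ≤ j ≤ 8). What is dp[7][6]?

   ''  o  c  o  h  m  d  a  k
''  0  0  0  0  0  0  0  0  0
 b  0  0  0  0  0  0  0  0  0
 p  0  0  0  0  0  0  0  0  0
 g  0  0  0  0  0  0  0  0  0
 i  0  0  0  0  0  0  0  0  0
 d  0  0  0  0  0  0  1  1  1
 j  0  0  0  0  0  0  1  1  1
 d  0  0  0  0  0  0  1  1  1

1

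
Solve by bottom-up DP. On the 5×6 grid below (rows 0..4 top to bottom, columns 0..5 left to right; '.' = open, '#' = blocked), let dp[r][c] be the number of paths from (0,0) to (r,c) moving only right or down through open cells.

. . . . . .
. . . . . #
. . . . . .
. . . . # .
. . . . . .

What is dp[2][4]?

15

r\c   0   1   2   3   4   5
  0   1   1   1   1   1   1
  1   1   2   3   4   5   0
  2   1   3   6  10  15  15
  3   1   4  10  20   0  15
  4   1   5  15  35  35  50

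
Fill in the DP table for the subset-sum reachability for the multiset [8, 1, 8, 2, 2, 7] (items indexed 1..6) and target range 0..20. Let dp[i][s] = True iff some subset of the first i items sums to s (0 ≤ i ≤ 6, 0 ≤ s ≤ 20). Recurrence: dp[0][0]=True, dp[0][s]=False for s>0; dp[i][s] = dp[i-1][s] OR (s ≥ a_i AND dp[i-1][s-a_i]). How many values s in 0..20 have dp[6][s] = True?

19

i\s   0   1   2   3   4   5   6   7   8   9  10  11  12  13  14  15  16  17  18  19  20
  0   T   F   F   F   F   F   F   F   F   F   F   F   F   F   F   F   F   F   F   F   F
  1   T   F   F   F   F   F   F   F   T   F   F   F   F   F   F   F   F   F   F   F   F
  2   T   T   F   F   F   F   F   F   T   T   F   F   F   F   F   F   F   F   F   F   F
  3   T   T   F   F   F   F   F   F   T   T   F   F   F   F   F   F   T   T   F   F   F
  4   T   T   T   T   F   F   F   F   T   T   T   T   F   F   F   F   T   T   T   T   F
  5   T   T   T   T   T   T   F   F   T   T   T   T   T   T   F   F   T   T   T   T   T
  6   T   T   T   T   T   T   F   T   T   T   T   T   T   T   F   T   T   T   T   T   T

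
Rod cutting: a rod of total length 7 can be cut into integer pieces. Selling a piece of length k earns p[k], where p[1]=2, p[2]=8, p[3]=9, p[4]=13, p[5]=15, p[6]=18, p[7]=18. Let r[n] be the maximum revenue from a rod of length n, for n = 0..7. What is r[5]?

18

   n    0    1    2    3    4    5    6    7
r[n]    0    2    8   10   16   18   24   26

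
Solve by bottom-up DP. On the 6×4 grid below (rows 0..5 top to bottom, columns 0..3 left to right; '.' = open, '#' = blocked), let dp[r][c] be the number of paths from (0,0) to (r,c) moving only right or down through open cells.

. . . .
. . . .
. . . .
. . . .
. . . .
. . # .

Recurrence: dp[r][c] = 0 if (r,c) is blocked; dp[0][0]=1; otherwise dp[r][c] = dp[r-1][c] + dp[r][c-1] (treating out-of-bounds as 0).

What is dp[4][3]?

r\c   0   1   2   3
  0   1   1   1   1
  1   1   2   3   4
  2   1   3   6  10
  3   1   4  10  20
  4   1   5  15  35
  5   1   6   0  35

35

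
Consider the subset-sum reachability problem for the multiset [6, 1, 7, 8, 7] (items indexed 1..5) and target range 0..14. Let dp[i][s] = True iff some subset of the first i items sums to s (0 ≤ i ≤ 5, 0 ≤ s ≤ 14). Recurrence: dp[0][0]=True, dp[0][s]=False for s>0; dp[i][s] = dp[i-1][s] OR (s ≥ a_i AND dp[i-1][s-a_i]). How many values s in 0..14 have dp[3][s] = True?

7

i\s   0   1   2   3   4   5   6   7   8   9  10  11  12  13  14
  0   T   F   F   F   F   F   F   F   F   F   F   F   F   F   F
  1   T   F   F   F   F   F   T   F   F   F   F   F   F   F   F
  2   T   T   F   F   F   F   T   T   F   F   F   F   F   F   F
  3   T   T   F   F   F   F   T   T   T   F   F   F   F   T   T
  4   T   T   F   F   F   F   T   T   T   T   F   F   F   T   T
  5   T   T   F   F   F   F   T   T   T   T   F   F   F   T   T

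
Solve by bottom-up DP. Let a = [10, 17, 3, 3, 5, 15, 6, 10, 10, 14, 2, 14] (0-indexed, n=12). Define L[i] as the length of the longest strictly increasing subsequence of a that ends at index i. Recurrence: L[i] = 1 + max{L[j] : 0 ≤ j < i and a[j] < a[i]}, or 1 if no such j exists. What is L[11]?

   i    0    1    2    3    4    5    6    7    8    9   10   11
a[i]   10   17    3    3    5   15    6   10   10   14    2   14
L[i]    1    2    1    1    2    3    3    4    4    5    1    5

5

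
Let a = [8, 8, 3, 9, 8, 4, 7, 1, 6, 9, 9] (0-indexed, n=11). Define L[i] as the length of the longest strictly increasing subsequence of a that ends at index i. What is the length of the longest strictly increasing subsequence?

   i    0    1    2    3    4    5    6    7    8    9   10
a[i]    8    8    3    9    8    4    7    1    6    9    9
L[i]    1    1    1    2    2    2    3    1    3    4    4

4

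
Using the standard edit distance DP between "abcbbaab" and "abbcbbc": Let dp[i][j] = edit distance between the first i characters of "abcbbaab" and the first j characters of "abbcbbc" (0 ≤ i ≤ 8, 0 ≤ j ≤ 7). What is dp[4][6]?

   ''  a  b  b  c  b  b  c
''  0  1  2  3  4  5  6  7
 a  1  0  1  2  3  4  5  6
 b  2  1  0  1  2  3  4  5
 c  3  2  1  1  1  2  3  4
 b  4  3  2  1  2  1  2  3
 b  5  4  3  2  2  2  1  2
 a  6  5  4  3  3  3  2  2
 a  7  6  5  4  4  4  3  3
 b  8  7  6  5  5  4  4  4

2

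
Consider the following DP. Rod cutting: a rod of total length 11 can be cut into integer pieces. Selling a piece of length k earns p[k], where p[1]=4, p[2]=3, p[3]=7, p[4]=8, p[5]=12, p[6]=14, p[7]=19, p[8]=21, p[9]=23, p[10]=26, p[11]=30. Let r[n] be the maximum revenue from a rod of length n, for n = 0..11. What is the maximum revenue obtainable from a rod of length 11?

   n    0    1    2    3    4    5    6    7    8    9   10   11
r[n]    0    4    8   12   16   20   24   28   32   36   40   44

44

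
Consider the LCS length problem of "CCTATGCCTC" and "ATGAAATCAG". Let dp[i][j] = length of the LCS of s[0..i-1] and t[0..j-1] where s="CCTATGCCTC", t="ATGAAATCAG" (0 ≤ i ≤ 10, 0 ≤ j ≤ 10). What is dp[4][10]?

   ''  A  T  G  A  A  A  T  C  A  G
''  0  0  0  0  0  0  0  0  0  0  0
 C  0  0  0  0  0  0  0  0  1  1  1
 C  0  0  0  0  0  0  0  0  1  1  1
 T  0  0  1  1  1  1  1  1  1  1  1
 A  0  1  1  1  2  2  2  2  2  2  2
 T  0  1  2  2  2  2  2  3  3  3  3
 G  0  1  2  3  3  3  3  3  3  3  4
 C  0  1  2  3  3  3  3  3  4  4  4
 C  0  1  2  3  3  3  3  3  4  4  4
 T  0  1  2  3  3  3  3  4  4  4  4
 C  0  1  2  3  3  3  3  4  5  5  5

2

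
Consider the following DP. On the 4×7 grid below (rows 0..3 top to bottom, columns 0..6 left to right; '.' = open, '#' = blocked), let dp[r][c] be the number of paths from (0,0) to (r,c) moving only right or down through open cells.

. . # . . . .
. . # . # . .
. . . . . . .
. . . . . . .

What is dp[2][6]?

3

r\c   0   1   2   3   4   5   6
  0   1   1   0   0   0   0   0
  1   1   2   0   0   0   0   0
  2   1   3   3   3   3   3   3
  3   1   4   7  10  13  16  19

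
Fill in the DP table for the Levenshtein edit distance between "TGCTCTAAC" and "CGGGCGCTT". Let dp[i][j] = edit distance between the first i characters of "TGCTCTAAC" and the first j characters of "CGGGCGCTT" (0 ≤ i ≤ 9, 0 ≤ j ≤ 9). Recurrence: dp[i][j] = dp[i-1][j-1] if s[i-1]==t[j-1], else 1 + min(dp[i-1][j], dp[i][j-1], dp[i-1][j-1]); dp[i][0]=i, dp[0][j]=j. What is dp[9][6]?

7

   ''  C  G  G  G  C  G  C  T  T
''  0  1  2  3  4  5  6  7  8  9
 T  1  1  2  3  4  5  6  7  7  8
 G  2  2  1  2  3  4  5  6  7  8
 C  3  2  2  2  3  3  4  5  6  7
 T  4  3  3  3  3  4  4  5  5  6
 C  5  4  4  4  4  3  4  4  5  6
 T  6  5  5  5  5  4  4  5  4  5
 A  7  6  6  6  6  5  5  5  5  5
 A  8  7  7  7  7  6  6  6  6  6
 C  9  8  8  8  8  7  7  6  7  7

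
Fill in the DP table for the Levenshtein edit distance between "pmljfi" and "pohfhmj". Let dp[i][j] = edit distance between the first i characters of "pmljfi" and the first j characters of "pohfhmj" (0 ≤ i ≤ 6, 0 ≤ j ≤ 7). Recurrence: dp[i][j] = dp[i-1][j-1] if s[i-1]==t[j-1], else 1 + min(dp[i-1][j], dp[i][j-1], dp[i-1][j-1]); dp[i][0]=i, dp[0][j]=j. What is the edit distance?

6

   ''  p  o  h  f  h  m  j
''  0  1  2  3  4  5  6  7
 p  1  0  1  2  3  4  5  6
 m  2  1  1  2  3  4  4  5
 l  3  2  2  2  3  4  5  5
 j  4  3  3  3  3  4  5  5
 f  5  4  4  4  3  4  5  6
 i  6  5  5  5  4  4  5  6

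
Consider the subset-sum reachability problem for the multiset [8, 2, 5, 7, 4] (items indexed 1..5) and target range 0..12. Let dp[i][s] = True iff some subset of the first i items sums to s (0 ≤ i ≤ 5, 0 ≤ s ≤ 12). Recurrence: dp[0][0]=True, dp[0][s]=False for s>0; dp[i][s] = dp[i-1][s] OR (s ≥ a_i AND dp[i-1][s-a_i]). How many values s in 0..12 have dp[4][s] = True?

8

i\s   0   1   2   3   4   5   6   7   8   9  10  11  12
  0   T   F   F   F   F   F   F   F   F   F   F   F   F
  1   T   F   F   F   F   F   F   F   T   F   F   F   F
  2   T   F   T   F   F   F   F   F   T   F   T   F   F
  3   T   F   T   F   F   T   F   T   T   F   T   F   F
  4   T   F   T   F   F   T   F   T   T   T   T   F   T
  5   T   F   T   F   T   T   T   T   T   T   T   T   T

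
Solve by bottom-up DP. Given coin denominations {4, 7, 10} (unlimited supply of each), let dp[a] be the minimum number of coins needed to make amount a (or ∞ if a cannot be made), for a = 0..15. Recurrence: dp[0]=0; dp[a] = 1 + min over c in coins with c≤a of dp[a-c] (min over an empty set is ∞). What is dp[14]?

 a  0  1  2  3  4  5  6  7  8  9 10 11 12 13 14 15
dp  0  -  -  -  1  -  -  1  2  -  1  2  3  -  2  3
(- denotes ∞ / unreachable)

2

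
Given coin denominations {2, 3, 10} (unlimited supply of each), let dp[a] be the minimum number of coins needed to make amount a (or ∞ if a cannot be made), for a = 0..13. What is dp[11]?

 a  0  1  2  3  4  5  6  7  8  9 10 11 12 13
dp  0  -  1  1  2  2  2  3  3  3  1  4  2  2
(- denotes ∞ / unreachable)

4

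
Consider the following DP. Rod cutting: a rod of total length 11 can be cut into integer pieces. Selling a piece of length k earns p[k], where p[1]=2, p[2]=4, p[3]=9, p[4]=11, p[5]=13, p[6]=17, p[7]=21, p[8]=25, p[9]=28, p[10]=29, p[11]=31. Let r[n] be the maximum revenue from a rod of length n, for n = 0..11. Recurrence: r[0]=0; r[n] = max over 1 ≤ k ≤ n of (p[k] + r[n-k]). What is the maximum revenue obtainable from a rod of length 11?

34

   n    0    1    2    3    4    5    6    7    8    9   10   11
r[n]    0    2    4    9   11   13   18   21   25   28   30   34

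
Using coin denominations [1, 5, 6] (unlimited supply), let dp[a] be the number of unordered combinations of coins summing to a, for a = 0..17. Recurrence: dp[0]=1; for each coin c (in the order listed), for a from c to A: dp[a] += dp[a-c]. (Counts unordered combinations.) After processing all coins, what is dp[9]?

after  coin     0     1     2     3     4     5     6     7     8     9    10    11    12    13    14    15    16    17
          1     1     1     1     1     1     1     1     1     1     1     1     1     1     1     1     1     1     1
          5     1     1     1     1     1     2     2     2     2     2     3     3     3     3     3     4     4     4
          6     1     1     1     1     1     2     3     3     3     3     4     5     6     6     6     7     8     9

3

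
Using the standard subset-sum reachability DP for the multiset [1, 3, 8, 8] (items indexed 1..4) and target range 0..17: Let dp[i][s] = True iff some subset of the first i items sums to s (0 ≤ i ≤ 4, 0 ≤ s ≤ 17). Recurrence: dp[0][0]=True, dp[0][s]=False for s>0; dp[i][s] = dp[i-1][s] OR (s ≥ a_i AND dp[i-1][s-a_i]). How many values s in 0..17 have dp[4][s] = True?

i\s   0   1   2   3   4   5   6   7   8   9  10  11  12  13  14  15  16  17
  0   T   F   F   F   F   F   F   F   F   F   F   F   F   F   F   F   F   F
  1   T   T   F   F   F   F   F   F   F   F   F   F   F   F   F   F   F   F
  2   T   T   F   T   T   F   F   F   F   F   F   F   F   F   F   F   F   F
  3   T   T   F   T   T   F   F   F   T   T   F   T   T   F   F   F   F   F
  4   T   T   F   T   T   F   F   F   T   T   F   T   T   F   F   F   T   T

10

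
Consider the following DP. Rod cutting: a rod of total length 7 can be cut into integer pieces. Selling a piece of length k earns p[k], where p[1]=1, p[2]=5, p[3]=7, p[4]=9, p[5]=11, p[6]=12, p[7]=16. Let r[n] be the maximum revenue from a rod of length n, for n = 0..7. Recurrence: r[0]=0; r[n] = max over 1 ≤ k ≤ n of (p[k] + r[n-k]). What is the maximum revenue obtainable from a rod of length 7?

17

   n    0    1    2    3    4    5    6    7
r[n]    0    1    5    7   10   12   15   17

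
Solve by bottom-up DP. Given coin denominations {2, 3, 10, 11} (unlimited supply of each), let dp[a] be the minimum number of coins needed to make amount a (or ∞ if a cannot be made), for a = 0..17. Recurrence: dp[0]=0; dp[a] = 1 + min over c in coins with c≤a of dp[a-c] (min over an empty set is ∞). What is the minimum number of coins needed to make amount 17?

3

 a  0  1  2  3  4  5  6  7  8  9 10 11 12 13 14 15 16 17
dp  0  -  1  1  2  2  2  3  3  3  1  1  2  2  2  3  3  3
(- denotes ∞ / unreachable)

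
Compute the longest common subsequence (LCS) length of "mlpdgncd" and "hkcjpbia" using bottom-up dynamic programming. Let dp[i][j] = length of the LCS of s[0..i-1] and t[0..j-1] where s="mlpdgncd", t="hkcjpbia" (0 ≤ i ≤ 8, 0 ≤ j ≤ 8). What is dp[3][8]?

   ''  h  k  c  j  p  b  i  a
''  0  0  0  0  0  0  0  0  0
 m  0  0  0  0  0  0  0  0  0
 l  0  0  0  0  0  0  0  0  0
 p  0  0  0  0  0  1  1  1  1
 d  0  0  0  0  0  1  1  1  1
 g  0  0  0  0  0  1  1  1  1
 n  0  0  0  0  0  1  1  1  1
 c  0  0  0  1  1  1  1  1  1
 d  0  0  0  1  1  1  1  1  1

1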